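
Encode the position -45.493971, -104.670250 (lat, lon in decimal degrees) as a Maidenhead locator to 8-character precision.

DE74pm91

Shift to the Maidenhead origin (180°W, 90°S): lon 75.32975, lat 44.50603.
Field: lon ⌊75.32975/20⌋ = 3 → D; lat ⌊44.50603/10⌋ = 4 → E.
Square: lon ⌊15.32975/2⌋ = 7; lat ⌊4.50603/1⌋ = 4.
Subsquare: lon ⌊1.32975/0.0833333⌋ = 15 → p; lat ⌊0.50603/0.0416667⌋ = 12 → m.
Extended square: lon ⌊0.07975/0.00833333⌋ = 9; lat ⌊0.00603/0.00416667⌋ = 1.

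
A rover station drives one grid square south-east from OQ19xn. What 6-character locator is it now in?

OQ29am

Longitude subsquare x = 23; +1 → 24, wraps to 0 = a, carry into square.
Longitude square 1; +1 → 2.
Latitude subsquare n = 13; −1 → 12 = m.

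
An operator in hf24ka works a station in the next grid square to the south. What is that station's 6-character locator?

HF23kx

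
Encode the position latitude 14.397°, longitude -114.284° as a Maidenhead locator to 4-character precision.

DK24

Shift to the Maidenhead origin (180°W, 90°S): lon 65.72, lat 104.40.
Field (20°×10°, letters A–R): lon ⌊65.72/20⌋ = 3 → D; lat ⌊104.40/10⌋ = 10 → K.
Square (2°×1°, digits 0–9): lon ⌊5.72/2⌋ = 2; lat ⌊4.40/1⌋ = 4.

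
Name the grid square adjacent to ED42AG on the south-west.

Longitude subsquare a = 0; −1 → -1, wraps to 23 = x, carry into square.
Longitude square 4; −1 → 3.
Latitude subsquare g = 6; −1 → 5 = f.

ED32xf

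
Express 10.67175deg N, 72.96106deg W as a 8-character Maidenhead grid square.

FK30mq41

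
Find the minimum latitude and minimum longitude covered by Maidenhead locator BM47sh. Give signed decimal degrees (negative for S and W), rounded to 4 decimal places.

37.2917, -150.5000

Field B=1, M=12: +1·20° lon, +12·10° lat → SW at lon -160°, lat 30°.
Square 4, 7: +4·2° lon, +7·1° lat → SW at lon -152°, lat 37°.
Subsquare s=18, h=7: +18·0.0833333° lon, +7·0.0416667° lat → SW at lon -150.5°, lat 37.2917°.
latitude 37.2917, longitude -150.5000.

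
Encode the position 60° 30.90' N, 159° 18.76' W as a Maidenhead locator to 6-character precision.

BP00im

Shift to the Maidenhead origin (180°W, 90°S): lon 20.6873, lat 150.5150.
Field: lon ⌊20.6873/20⌋ = 1 → B; lat ⌊150.5150/10⌋ = 15 → P.
Square: lon ⌊0.6873/2⌋ = 0; lat ⌊0.5150/1⌋ = 0.
Subsquare: lon ⌊0.6873/0.0833333⌋ = 8 → i; lat ⌊0.5150/0.0416667⌋ = 12 → m.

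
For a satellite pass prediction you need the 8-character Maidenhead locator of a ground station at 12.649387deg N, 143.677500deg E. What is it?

QK12up15

Shift to the Maidenhead origin (180°W, 90°S): lon 323.67750, lat 102.64939.
Field: 323.67750/20 → 16 → Q, 102.64939/10 → 10 → K; chars QK.
Square: 3.67750/2 → 1, 2.64939/1 → 2; chars 12.
Subsquare: 1.67750/0.0833333 → 20 → u, 0.64939/0.0416667 → 15 → p; chars up.
Extended square: 0.01083/0.00833333 → 1, 0.02439/0.00416667 → 5; chars 15.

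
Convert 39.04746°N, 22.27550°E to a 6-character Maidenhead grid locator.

KM19db

Shift to the Maidenhead origin (180°W, 90°S): lon 202.2755, lat 129.0475.
Field: 202.2755/20 → 10 → K, 129.0475/10 → 12 → M; chars KM.
Square: 2.2755/2 → 1, 9.0475/1 → 9; chars 19.
Subsquare: 0.2755/0.0833333 → 3 → d, 0.0475/0.0416667 → 1 → b; chars db.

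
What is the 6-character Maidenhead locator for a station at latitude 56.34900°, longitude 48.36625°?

LO46ei

Offset from 180°W / 90°S: lon 228.3663°, lat 146.3490°.
Field (20°×10°, letters A–R): 228.3663/20 → 11 → L, 146.3490/10 → 14 → O; chars LO.
Square (2°×1°, digits 0–9): 8.3663/2 → 4, 6.3490/1 → 6; chars 46.
Subsquare (5′×2.5′, letters a–x): 0.3663/0.0833333 → 4 → e, 0.3490/0.0416667 → 8 → i; chars ei.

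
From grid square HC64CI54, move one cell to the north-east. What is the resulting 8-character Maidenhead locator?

HC64ci65

Longitude extended square 5; +1 → 6.
Latitude extended square 4; +1 → 5.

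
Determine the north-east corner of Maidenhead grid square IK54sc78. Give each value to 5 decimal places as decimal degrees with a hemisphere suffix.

Field I=8, K=10: +8·20° lon, +10·10° lat → SW at lon -20°, lat 10°.
Square 5, 4: +5·2° lon, +4·1° lat → SW at lon -10°, lat 14°.
Subsquare s=18, c=2: +18·0.0833333° lon, +2·0.0416667° lat → SW at lon -8.5°, lat 14.0833°.
Extended square 7, 8: +7·0.00833333° lon, +8·0.00416667° lat → SW at lon -8.44167°, lat 14.1167°.
Cell spans 0.00833333° lon × 0.00416667° lat. NE corner is SW corner plus one full cell.
latitude 14.12083° N, longitude 8.43333° W.

14.12083° N, 8.43333° W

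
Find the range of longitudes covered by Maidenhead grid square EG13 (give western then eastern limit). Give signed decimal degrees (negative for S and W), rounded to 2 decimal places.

-98.00, -96.00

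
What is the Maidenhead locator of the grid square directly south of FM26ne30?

FM26nd39

Latitude extended square 0; −1 → -1, wraps to 9, carry into subsquare.
Latitude subsquare e = 4; −1 → 3 = d.
The longitude characters are unchanged.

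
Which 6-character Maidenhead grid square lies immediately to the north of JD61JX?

Latitude subsquare x = 23; +1 → 24, wraps to 0 = a, carry into square.
Latitude square 1; +1 → 2.
The longitude characters are unchanged.

JD62ja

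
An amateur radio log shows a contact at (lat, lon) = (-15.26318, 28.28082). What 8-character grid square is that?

KH44dr36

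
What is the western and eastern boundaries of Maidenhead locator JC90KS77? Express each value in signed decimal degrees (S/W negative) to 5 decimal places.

Field J=9, C=2: +9·20° lon, +2·10° lat → SW at lon 0°, lat -70°.
Square 9, 0: +9·2° lon, +0·1° lat → SW at lon 18°, lat -70°.
Subsquare k=10, s=18: +10·0.0833333° lon, +18·0.0416667° lat → SW at lon 18.8333°, lat -69.25°.
Extended square 7, 7: +7·0.00833333° lon, +7·0.00416667° lat → SW at lon 18.8917°, lat -69.2208°.
Cell spans 0.00833333° lon × 0.00416667° lat.
west 18.89167, east 18.90000.

18.89167, 18.90000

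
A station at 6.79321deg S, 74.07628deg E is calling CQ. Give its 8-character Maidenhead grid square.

MI73ae99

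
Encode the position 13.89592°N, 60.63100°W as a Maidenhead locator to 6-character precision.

Shift to the Maidenhead origin (180°W, 90°S): lon 119.3690, lat 103.8959.
Field: 119.3690/20 → 5 → F, 103.8959/10 → 10 → K; chars FK.
Square: 19.3690/2 → 9, 3.8959/1 → 3; chars 93.
Subsquare: 1.3690/0.0833333 → 16 → q, 0.8959/0.0416667 → 21 → v; chars qv.

FK93qv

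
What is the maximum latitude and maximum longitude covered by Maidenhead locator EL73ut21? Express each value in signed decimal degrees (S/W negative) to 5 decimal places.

Field E=4, L=11: +4·20° lon, +11·10° lat → SW at lon -100°, lat 20°.
Square 7, 3: +7·2° lon, +3·1° lat → SW at lon -86°, lat 23°.
Subsquare u=20, t=19: +20·0.0833333° lon, +19·0.0416667° lat → SW at lon -84.3333°, lat 23.7917°.
Extended square 2, 1: +2·0.00833333° lon, +1·0.00416667° lat → SW at lon -84.3167°, lat 23.7958°.
Cell spans 0.00833333° lon × 0.00416667° lat. NE corner is SW corner plus one full cell.
latitude 23.80000, longitude -84.30833.

23.80000, -84.30833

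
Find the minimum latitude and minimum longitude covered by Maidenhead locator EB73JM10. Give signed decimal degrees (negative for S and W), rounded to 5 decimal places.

-76.50000, -85.24167

Field E=4, B=1: +4·20° lon, +1·10° lat → SW at lon -100°, lat -80°.
Square 7, 3: +7·2° lon, +3·1° lat → SW at lon -86°, lat -77°.
Subsquare j=9, m=12: +9·0.0833333° lon, +12·0.0416667° lat → SW at lon -85.25°, lat -76.5°.
Extended square 1, 0: +1·0.00833333° lon, +0·0.00416667° lat → SW at lon -85.2417°, lat -76.5°.
latitude -76.50000, longitude -85.24167.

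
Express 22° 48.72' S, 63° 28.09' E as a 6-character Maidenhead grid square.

MG17re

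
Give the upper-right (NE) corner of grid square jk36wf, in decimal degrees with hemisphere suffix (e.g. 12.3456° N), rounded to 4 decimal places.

16.2500° N, 7.9167° E

Field J=9, K=10: +9·20° lon, +10·10° lat → SW at lon 0°, lat 10°.
Square 3, 6: +3·2° lon, +6·1° lat → SW at lon 6°, lat 16°.
Subsquare w=22, f=5: +22·0.0833333° lon, +5·0.0416667° lat → SW at lon 7.83333°, lat 16.2083°.
Cell spans 0.0833333° lon × 0.0416667° lat. NE corner is SW corner plus one full cell.
latitude 16.2500° N, longitude 7.9167° E.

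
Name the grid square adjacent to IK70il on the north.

IK70im

Latitude subsquare l = 11; +1 → 12 = m.
The longitude characters are unchanged.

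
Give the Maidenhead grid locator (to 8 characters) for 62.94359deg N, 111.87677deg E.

OP52ww56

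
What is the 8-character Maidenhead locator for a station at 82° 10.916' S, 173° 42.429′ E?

Offset from 180°W / 90°S: lon 353.70715°, lat 7.81807°.
Field (20°×10°, letters A–R): 353.70715/20 → 17 → R, 7.81807/10 → 0 → A; chars RA.
Square (2°×1°, digits 0–9): 13.70715/2 → 6, 7.81807/1 → 7; chars 67.
Subsquare (5′×2.5′, letters a–x): 1.70715/0.0833333 → 20 → u, 0.81807/0.0416667 → 19 → t; chars ut.
Extended square (30″×15″, digits 0–9): 0.04048/0.00833333 → 4, 0.02640/0.00416667 → 6; chars 46.

RA67ut46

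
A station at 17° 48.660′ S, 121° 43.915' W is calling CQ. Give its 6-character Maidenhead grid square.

Offset from 180°W / 90°S: lon 58.2681°, lat 72.1890°.
Field: 58.2681/20 → 2 → C, 72.1890/10 → 7 → H; chars CH.
Square: 18.2681/2 → 9, 2.1890/1 → 2; chars 92.
Subsquare: 0.2681/0.0833333 → 3 → d, 0.1890/0.0416667 → 4 → e; chars de.

CH92de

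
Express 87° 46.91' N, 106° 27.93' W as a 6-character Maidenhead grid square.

DR67ss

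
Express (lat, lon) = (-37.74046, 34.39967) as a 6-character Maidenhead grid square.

Shift to the Maidenhead origin (180°W, 90°S): lon 214.3997, lat 52.2595.
Field (20°×10°, letters A–R): 214.3997/20 → 10 → K, 52.2595/10 → 5 → F; chars KF.
Square (2°×1°, digits 0–9): 14.3997/2 → 7, 2.2595/1 → 2; chars 72.
Subsquare (5′×2.5′, letters a–x): 0.3997/0.0833333 → 4 → e, 0.2595/0.0416667 → 6 → g; chars eg.

KF72eg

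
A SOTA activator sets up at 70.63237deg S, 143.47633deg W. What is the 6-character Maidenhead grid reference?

BB89gi

Add 180° to longitude and 90° to latitude: 36.5237, 19.3676.
Field (20°×10°, letters A–R): 36.5237/20 → 1 → B, 19.3676/10 → 1 → B; chars BB.
Square (2°×1°, digits 0–9): 16.5237/2 → 8, 9.3676/1 → 9; chars 89.
Subsquare (5′×2.5′, letters a–x): 0.5237/0.0833333 → 6 → g, 0.3676/0.0416667 → 8 → i; chars gi.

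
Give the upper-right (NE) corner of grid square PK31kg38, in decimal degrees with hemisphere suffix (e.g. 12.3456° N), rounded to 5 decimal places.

11.28750° N, 126.86667° E

Field P=15, K=10: +15·20° lon, +10·10° lat → SW at lon 120°, lat 10°.
Square 3, 1: +3·2° lon, +1·1° lat → SW at lon 126°, lat 11°.
Subsquare k=10, g=6: +10·0.0833333° lon, +6·0.0416667° lat → SW at lon 126.833°, lat 11.25°.
Extended square 3, 8: +3·0.00833333° lon, +8·0.00416667° lat → SW at lon 126.858°, lat 11.2833°.
Cell spans 0.00833333° lon × 0.00416667° lat. NE corner is SW corner plus one full cell.
latitude 11.28750° N, longitude 126.86667° E.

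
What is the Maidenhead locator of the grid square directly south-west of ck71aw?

Longitude subsquare a = 0; −1 → -1, wraps to 23 = x, carry into square.
Longitude square 7; −1 → 6.
Latitude subsquare w = 22; −1 → 21 = v.

CK61xv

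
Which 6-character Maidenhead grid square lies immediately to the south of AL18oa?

Latitude subsquare a = 0; −1 → -1, wraps to 23 = x, carry into square.
Latitude square 8; −1 → 7.
The longitude characters are unchanged.

AL17ox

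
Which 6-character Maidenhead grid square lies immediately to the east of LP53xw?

LP63aw

Longitude subsquare x = 23; +1 → 24, wraps to 0 = a, carry into square.
Longitude square 5; +1 → 6.
The latitude characters are unchanged.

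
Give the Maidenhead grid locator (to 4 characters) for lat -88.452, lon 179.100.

Shift to the Maidenhead origin (180°W, 90°S): lon 359.10, lat 1.55.
Field: 359.10/20 → 17 → R, 1.55/10 → 0 → A; chars RA.
Square: 19.10/2 → 9, 1.55/1 → 1; chars 91.

RA91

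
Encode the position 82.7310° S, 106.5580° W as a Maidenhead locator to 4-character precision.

DA67

Add 180° to longitude and 90° to latitude: 73.44, 7.27.
Field: 73.44/20 → 3 → D, 7.27/10 → 0 → A; chars DA.
Square: 13.44/2 → 6, 7.27/1 → 7; chars 67.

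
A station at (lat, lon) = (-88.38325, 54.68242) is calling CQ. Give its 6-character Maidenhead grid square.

LA71io

Add 180° to longitude and 90° to latitude: 234.6824, 1.6167.
Field: lon ⌊234.6824/20⌋ = 11 → L; lat ⌊1.6167/10⌋ = 0 → A.
Square: lon ⌊14.6824/2⌋ = 7; lat ⌊1.6167/1⌋ = 1.
Subsquare: lon ⌊0.6824/0.0833333⌋ = 8 → i; lat ⌊0.6167/0.0416667⌋ = 14 → o.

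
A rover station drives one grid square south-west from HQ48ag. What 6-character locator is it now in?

Longitude subsquare a = 0; −1 → -1, wraps to 23 = x, carry into square.
Longitude square 4; −1 → 3.
Latitude subsquare g = 6; −1 → 5 = f.

HQ38xf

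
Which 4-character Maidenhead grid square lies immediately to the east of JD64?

JD74

Longitude square 6; +1 → 7.
The latitude characters are unchanged.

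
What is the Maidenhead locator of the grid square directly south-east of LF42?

Longitude square 4; +1 → 5.
Latitude square 2; −1 → 1.

LF51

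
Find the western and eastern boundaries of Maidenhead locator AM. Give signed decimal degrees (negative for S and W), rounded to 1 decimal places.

-180.0, -160.0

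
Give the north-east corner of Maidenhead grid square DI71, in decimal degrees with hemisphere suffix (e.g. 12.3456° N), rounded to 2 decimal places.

Field D=3, I=8: +3·20° lon, +8·10° lat → SW at lon -120°, lat -10°.
Square 7, 1: +7·2° lon, +1·1° lat → SW at lon -106°, lat -9°.
Cell spans 2° lon × 1° lat. NE corner is SW corner plus one full cell.
latitude 8.00° S, longitude 104.00° W.

8.00° S, 104.00° W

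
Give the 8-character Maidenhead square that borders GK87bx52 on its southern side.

GK87bx51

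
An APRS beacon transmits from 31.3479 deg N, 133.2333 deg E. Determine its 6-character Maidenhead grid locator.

PM61oi

Offset from 180°W / 90°S: lon 313.2333°, lat 121.3479°.
Field: 313.2333/20 → 15 → P, 121.3479/10 → 12 → M; chars PM.
Square: 13.2333/2 → 6, 1.3479/1 → 1; chars 61.
Subsquare: 1.2333/0.0833333 → 14 → o, 0.3479/0.0416667 → 8 → i; chars oi.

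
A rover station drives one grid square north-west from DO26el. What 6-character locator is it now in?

DO26dm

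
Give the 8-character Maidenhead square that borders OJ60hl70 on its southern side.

Latitude extended square 0; −1 → -1, wraps to 9, carry into subsquare.
Latitude subsquare l = 11; −1 → 10 = k.
The longitude characters are unchanged.

OJ60hk79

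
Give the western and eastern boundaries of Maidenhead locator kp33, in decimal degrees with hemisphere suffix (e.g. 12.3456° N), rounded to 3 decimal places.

Field K=10, P=15: +10·20° lon, +15·10° lat → SW at lon 20°, lat 60°.
Square 3, 3: +3·2° lon, +3·1° lat → SW at lon 26°, lat 63°.
Cell spans 2° lon × 1° lat.
west 26.000° E, east 28.000° E.

26.000° E, 28.000° E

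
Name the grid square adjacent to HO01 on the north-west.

Longitude square 0; −1 → -1, wraps to 9, carry into field.
Longitude field H = 7; −1 → 6 = G.
Latitude square 1; +1 → 2.

GO92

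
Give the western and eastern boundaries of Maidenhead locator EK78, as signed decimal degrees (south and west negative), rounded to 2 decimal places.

Field E=4, K=10: +4·20° lon, +10·10° lat → SW at lon -100°, lat 10°.
Square 7, 8: +7·2° lon, +8·1° lat → SW at lon -86°, lat 18°.
Cell spans 2° lon × 1° lat.
west -86.00, east -84.00.

-86.00, -84.00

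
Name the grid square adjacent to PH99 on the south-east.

Longitude square 9; +1 → 10, wraps to 0, carry into field.
Longitude field P = 15; +1 → 16 = Q.
Latitude square 9; −1 → 8.

QH08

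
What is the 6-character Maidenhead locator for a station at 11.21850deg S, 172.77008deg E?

Offset from 180°W / 90°S: lon 352.7701°, lat 78.7815°.
Field: lon ⌊352.7701/20⌋ = 17 → R; lat ⌊78.7815/10⌋ = 7 → H.
Square: lon ⌊12.7701/2⌋ = 6; lat ⌊8.7815/1⌋ = 8.
Subsquare: lon ⌊0.7701/0.0833333⌋ = 9 → j; lat ⌊0.7815/0.0416667⌋ = 18 → s.

RH68js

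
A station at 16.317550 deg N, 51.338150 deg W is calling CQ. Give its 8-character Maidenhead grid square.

GK46hh96

Add 180° to longitude and 90° to latitude: 128.66185, 106.31755.
Field (20°×10°, letters A–R): lon ⌊128.66185/20⌋ = 6 → G; lat ⌊106.31755/10⌋ = 10 → K.
Square (2°×1°, digits 0–9): lon ⌊8.66185/2⌋ = 4; lat ⌊6.31755/1⌋ = 6.
Subsquare (5′×2.5′, letters a–x): lon ⌊0.66185/0.0833333⌋ = 7 → h; lat ⌊0.31755/0.0416667⌋ = 7 → h.
Extended square (30″×15″, digits 0–9): lon ⌊0.07852/0.00833333⌋ = 9; lat ⌊0.02588/0.00416667⌋ = 6.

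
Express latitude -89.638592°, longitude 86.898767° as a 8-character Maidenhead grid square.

Offset from 180°W / 90°S: lon 266.89877°, lat 0.36141°.
Field: lon ⌊266.89877/20⌋ = 13 → N; lat ⌊0.36141/10⌋ = 0 → A.
Square: lon ⌊6.89877/2⌋ = 3; lat ⌊0.36141/1⌋ = 0.
Subsquare: lon ⌊0.89877/0.0833333⌋ = 10 → k; lat ⌊0.36141/0.0416667⌋ = 8 → i.
Extended square: lon ⌊0.06543/0.00833333⌋ = 7; lat ⌊0.02807/0.00416667⌋ = 6.

NA30ki76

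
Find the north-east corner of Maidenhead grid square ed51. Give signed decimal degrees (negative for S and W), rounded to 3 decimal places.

-58.000, -88.000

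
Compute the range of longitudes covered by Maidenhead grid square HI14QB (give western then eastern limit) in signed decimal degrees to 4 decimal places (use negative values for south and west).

Field H=7, I=8: +7·20° lon, +8·10° lat → SW at lon -40°, lat -10°.
Square 1, 4: +1·2° lon, +4·1° lat → SW at lon -38°, lat -6°.
Subsquare q=16, b=1: +16·0.0833333° lon, +1·0.0416667° lat → SW at lon -36.6667°, lat -5.95833°.
Cell spans 0.0833333° lon × 0.0416667° lat.
west -36.6667, east -36.5833.

-36.6667, -36.5833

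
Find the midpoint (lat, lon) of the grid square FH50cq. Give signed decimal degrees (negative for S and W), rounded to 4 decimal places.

Field F=5, H=7: +5·20° lon, +7·10° lat → SW at lon -80°, lat -20°.
Square 5, 0: +5·2° lon, +0·1° lat → SW at lon -70°, lat -20°.
Subsquare c=2, q=16: +2·0.0833333° lon, +16·0.0416667° lat → SW at lon -69.8333°, lat -19.3333°.
Cell spans 0.0833333° lon × 0.0416667° lat. Centre is SW corner plus half of each.
latitude -19.3125, longitude -69.7917.

-19.3125, -69.7917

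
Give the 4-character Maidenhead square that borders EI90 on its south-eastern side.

FH09

Longitude square 9; +1 → 10, wraps to 0, carry into field.
Longitude field E = 4; +1 → 5 = F.
Latitude square 0; −1 → -1, wraps to 9, carry into field.
Latitude field I = 8; −1 → 7 = H.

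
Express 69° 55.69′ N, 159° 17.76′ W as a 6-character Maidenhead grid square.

Add 180° to longitude and 90° to latitude: 20.7040, 159.9282.
Field: 20.7040/20 → 1 → B, 159.9282/10 → 15 → P; chars BP.
Square: 0.7040/2 → 0, 9.9282/1 → 9; chars 09.
Subsquare: 0.7040/0.0833333 → 8 → i, 0.9282/0.0416667 → 22 → w; chars iw.

BP09iw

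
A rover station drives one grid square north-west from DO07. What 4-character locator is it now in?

Longitude square 0; −1 → -1, wraps to 9, carry into field.
Longitude field D = 3; −1 → 2 = C.
Latitude square 7; +1 → 8.

CO98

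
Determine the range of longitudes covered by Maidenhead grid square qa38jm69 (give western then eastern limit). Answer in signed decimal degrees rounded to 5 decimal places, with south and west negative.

Field Q=16, A=0: +16·20° lon, +0·10° lat → SW at lon 140°, lat -90°.
Square 3, 8: +3·2° lon, +8·1° lat → SW at lon 146°, lat -82°.
Subsquare j=9, m=12: +9·0.0833333° lon, +12·0.0416667° lat → SW at lon 146.75°, lat -81.5°.
Extended square 6, 9: +6·0.00833333° lon, +9·0.00416667° lat → SW at lon 146.8°, lat -81.4625°.
Cell spans 0.00833333° lon × 0.00416667° lat.
west 146.80000, east 146.80833.

146.80000, 146.80833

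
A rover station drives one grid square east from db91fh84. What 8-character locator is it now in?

DB91fh94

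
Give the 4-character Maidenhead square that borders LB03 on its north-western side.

KB94

Longitude square 0; −1 → -1, wraps to 9, carry into field.
Longitude field L = 11; −1 → 10 = K.
Latitude square 3; +1 → 4.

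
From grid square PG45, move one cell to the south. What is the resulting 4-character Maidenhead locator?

PG44

Latitude square 5; −1 → 4.
The longitude characters are unchanged.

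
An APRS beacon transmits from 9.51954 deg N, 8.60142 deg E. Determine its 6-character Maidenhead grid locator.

Shift to the Maidenhead origin (180°W, 90°S): lon 188.6014, lat 99.5195.
Field (20°×10°, letters A–R): lon ⌊188.6014/20⌋ = 9 → J; lat ⌊99.5195/10⌋ = 9 → J.
Square (2°×1°, digits 0–9): lon ⌊8.6014/2⌋ = 4; lat ⌊9.5195/1⌋ = 9.
Subsquare (5′×2.5′, letters a–x): lon ⌊0.6014/0.0833333⌋ = 7 → h; lat ⌊0.5195/0.0416667⌋ = 12 → m.

JJ49hm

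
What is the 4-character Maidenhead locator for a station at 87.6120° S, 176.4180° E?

RA82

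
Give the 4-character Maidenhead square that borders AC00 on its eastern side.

Longitude square 0; +1 → 1.
The latitude characters are unchanged.

AC10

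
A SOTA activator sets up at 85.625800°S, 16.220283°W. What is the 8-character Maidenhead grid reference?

Shift to the Maidenhead origin (180°W, 90°S): lon 163.77972, lat 4.37420.
Field: lon ⌊163.77972/20⌋ = 8 → I; lat ⌊4.37420/10⌋ = 0 → A.
Square: lon ⌊3.77972/2⌋ = 1; lat ⌊4.37420/1⌋ = 4.
Subsquare: lon ⌊1.77972/0.0833333⌋ = 21 → v; lat ⌊0.37420/0.0416667⌋ = 8 → i.
Extended square: lon ⌊0.02972/0.00833333⌋ = 3; lat ⌊0.04087/0.00416667⌋ = 9.

IA14vi39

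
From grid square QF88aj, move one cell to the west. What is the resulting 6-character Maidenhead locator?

QF78xj

Longitude subsquare a = 0; −1 → -1, wraps to 23 = x, carry into square.
Longitude square 8; −1 → 7.
The latitude characters are unchanged.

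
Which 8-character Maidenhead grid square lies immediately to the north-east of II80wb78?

II80wb89

Longitude extended square 7; +1 → 8.
Latitude extended square 8; +1 → 9.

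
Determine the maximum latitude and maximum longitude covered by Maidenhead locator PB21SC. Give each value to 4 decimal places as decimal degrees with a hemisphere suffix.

Field P=15, B=1: +15·20° lon, +1·10° lat → SW at lon 120°, lat -80°.
Square 2, 1: +2·2° lon, +1·1° lat → SW at lon 124°, lat -79°.
Subsquare s=18, c=2: +18·0.0833333° lon, +2·0.0416667° lat → SW at lon 125.5°, lat -78.9167°.
Cell spans 0.0833333° lon × 0.0416667° lat. NE corner is SW corner plus one full cell.
latitude 78.8750° S, longitude 125.5833° E.

78.8750° S, 125.5833° E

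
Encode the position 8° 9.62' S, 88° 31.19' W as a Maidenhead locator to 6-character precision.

EI51ru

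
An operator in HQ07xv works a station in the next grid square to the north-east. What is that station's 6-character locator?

Longitude subsquare x = 23; +1 → 24, wraps to 0 = a, carry into square.
Longitude square 0; +1 → 1.
Latitude subsquare v = 21; +1 → 22 = w.

HQ17aw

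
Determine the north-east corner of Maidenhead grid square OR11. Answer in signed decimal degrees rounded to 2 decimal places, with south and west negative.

82.00, 104.00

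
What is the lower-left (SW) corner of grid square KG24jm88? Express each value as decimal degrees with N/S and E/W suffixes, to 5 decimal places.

Field K=10, G=6: +10·20° lon, +6·10° lat → SW at lon 20°, lat -30°.
Square 2, 4: +2·2° lon, +4·1° lat → SW at lon 24°, lat -26°.
Subsquare j=9, m=12: +9·0.0833333° lon, +12·0.0416667° lat → SW at lon 24.75°, lat -25.5°.
Extended square 8, 8: +8·0.00833333° lon, +8·0.00416667° lat → SW at lon 24.8167°, lat -25.4667°.
latitude 25.46667° S, longitude 24.81667° E.

25.46667° S, 24.81667° E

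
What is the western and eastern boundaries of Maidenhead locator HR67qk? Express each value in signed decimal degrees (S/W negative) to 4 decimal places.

-26.6667, -26.5833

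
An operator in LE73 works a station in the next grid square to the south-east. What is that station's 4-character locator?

Longitude square 7; +1 → 8.
Latitude square 3; −1 → 2.

LE82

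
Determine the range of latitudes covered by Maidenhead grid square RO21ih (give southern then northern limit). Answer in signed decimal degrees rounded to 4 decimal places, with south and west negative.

51.2917, 51.3333

Field R=17, O=14: +17·20° lon, +14·10° lat → SW at lon 160°, lat 50°.
Square 2, 1: +2·2° lon, +1·1° lat → SW at lon 164°, lat 51°.
Subsquare i=8, h=7: +8·0.0833333° lon, +7·0.0416667° lat → SW at lon 164.667°, lat 51.2917°.
Cell spans 0.0833333° lon × 0.0416667° lat.
south 51.2917, north 51.3333.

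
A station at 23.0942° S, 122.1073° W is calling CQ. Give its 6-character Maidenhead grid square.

Add 180° to longitude and 90° to latitude: 57.8927, 66.9058.
Field (20°×10°, letters A–R): lon ⌊57.8927/20⌋ = 2 → C; lat ⌊66.9058/10⌋ = 6 → G.
Square (2°×1°, digits 0–9): lon ⌊17.8927/2⌋ = 8; lat ⌊6.9058/1⌋ = 6.
Subsquare (5′×2.5′, letters a–x): lon ⌊1.8927/0.0833333⌋ = 22 → w; lat ⌊0.9058/0.0416667⌋ = 21 → v.

CG86wv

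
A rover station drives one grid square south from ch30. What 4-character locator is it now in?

CG39

Latitude square 0; −1 → -1, wraps to 9, carry into field.
Latitude field H = 7; −1 → 6 = G.
The longitude characters are unchanged.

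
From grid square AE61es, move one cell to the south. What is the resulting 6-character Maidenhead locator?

AE61er

Latitude subsquare s = 18; −1 → 17 = r.
The longitude characters are unchanged.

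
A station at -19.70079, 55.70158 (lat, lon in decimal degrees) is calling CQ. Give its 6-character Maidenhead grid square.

LH70uh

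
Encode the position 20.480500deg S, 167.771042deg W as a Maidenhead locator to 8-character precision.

Add 180° to longitude and 90° to latitude: 12.22896, 69.51950.
Field: lon ⌊12.22896/20⌋ = 0 → A; lat ⌊69.51950/10⌋ = 6 → G.
Square: lon ⌊12.22896/2⌋ = 6; lat ⌊9.51950/1⌋ = 9.
Subsquare: lon ⌊0.22896/0.0833333⌋ = 2 → c; lat ⌊0.51950/0.0416667⌋ = 12 → m.
Extended square: lon ⌊0.06229/0.00833333⌋ = 7; lat ⌊0.01950/0.00416667⌋ = 4.

AG69cm74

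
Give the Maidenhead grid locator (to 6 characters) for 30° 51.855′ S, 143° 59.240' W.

Offset from 180°W / 90°S: lon 36.0127°, lat 59.1358°.
Field: lon ⌊36.0127/20⌋ = 1 → B; lat ⌊59.1358/10⌋ = 5 → F.
Square: lon ⌊16.0127/2⌋ = 8; lat ⌊9.1358/1⌋ = 9.
Subsquare: lon ⌊0.0127/0.0833333⌋ = 0 → a; lat ⌊0.1358/0.0416667⌋ = 3 → d.

BF89ad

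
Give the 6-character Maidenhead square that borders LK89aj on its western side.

LK79xj

Longitude subsquare a = 0; −1 → -1, wraps to 23 = x, carry into square.
Longitude square 8; −1 → 7.
The latitude characters are unchanged.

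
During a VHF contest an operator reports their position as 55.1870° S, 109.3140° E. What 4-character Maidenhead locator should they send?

Add 180° to longitude and 90° to latitude: 289.31, 34.81.
Field: lon ⌊289.31/20⌋ = 14 → O; lat ⌊34.81/10⌋ = 3 → D.
Square: lon ⌊9.31/2⌋ = 4; lat ⌊4.81/1⌋ = 4.

OD44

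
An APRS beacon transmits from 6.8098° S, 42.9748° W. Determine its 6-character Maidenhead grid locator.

GI83me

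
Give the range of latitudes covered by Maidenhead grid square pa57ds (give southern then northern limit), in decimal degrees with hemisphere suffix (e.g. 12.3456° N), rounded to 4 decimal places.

Field P=15, A=0: +15·20° lon, +0·10° lat → SW at lon 120°, lat -90°.
Square 5, 7: +5·2° lon, +7·1° lat → SW at lon 130°, lat -83°.
Subsquare d=3, s=18: +3·0.0833333° lon, +18·0.0416667° lat → SW at lon 130.25°, lat -82.25°.
Cell spans 0.0833333° lon × 0.0416667° lat.
south 82.2500° S, north 82.2083° S.

82.2500° S, 82.2083° S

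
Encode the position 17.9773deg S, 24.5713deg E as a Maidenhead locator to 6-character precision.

Shift to the Maidenhead origin (180°W, 90°S): lon 204.5713, lat 72.0227.
Field (20°×10°, letters A–R): lon ⌊204.5713/20⌋ = 10 → K; lat ⌊72.0227/10⌋ = 7 → H.
Square (2°×1°, digits 0–9): lon ⌊4.5713/2⌋ = 2; lat ⌊2.0227/1⌋ = 2.
Subsquare (5′×2.5′, letters a–x): lon ⌊0.5713/0.0833333⌋ = 6 → g; lat ⌊0.0227/0.0416667⌋ = 0 → a.

KH22ga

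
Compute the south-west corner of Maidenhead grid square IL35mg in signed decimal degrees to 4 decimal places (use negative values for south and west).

Field I=8, L=11: +8·20° lon, +11·10° lat → SW at lon -20°, lat 20°.
Square 3, 5: +3·2° lon, +5·1° lat → SW at lon -14°, lat 25°.
Subsquare m=12, g=6: +12·0.0833333° lon, +6·0.0416667° lat → SW at lon -13°, lat 25.25°.
latitude 25.2500, longitude -13.0000.

25.2500, -13.0000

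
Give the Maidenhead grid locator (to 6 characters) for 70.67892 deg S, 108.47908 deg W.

DB59sh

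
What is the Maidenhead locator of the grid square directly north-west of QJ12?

QJ03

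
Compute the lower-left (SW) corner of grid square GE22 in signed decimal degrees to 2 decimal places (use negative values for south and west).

Field G=6, E=4: +6·20° lon, +4·10° lat → SW at lon -60°, lat -50°.
Square 2, 2: +2·2° lon, +2·1° lat → SW at lon -56°, lat -48°.
latitude -48.00, longitude -56.00.

-48.00, -56.00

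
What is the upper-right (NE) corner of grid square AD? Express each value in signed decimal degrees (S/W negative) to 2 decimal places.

-50.00, -160.00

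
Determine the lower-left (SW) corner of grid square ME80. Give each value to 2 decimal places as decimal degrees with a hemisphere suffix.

50.00° S, 76.00° E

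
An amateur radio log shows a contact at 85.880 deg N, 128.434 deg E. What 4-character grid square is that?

PR45

Shift to the Maidenhead origin (180°W, 90°S): lon 308.43, lat 175.88.
Field: lon ⌊308.43/20⌋ = 15 → P; lat ⌊175.88/10⌋ = 17 → R.
Square: lon ⌊8.43/2⌋ = 4; lat ⌊5.88/1⌋ = 5.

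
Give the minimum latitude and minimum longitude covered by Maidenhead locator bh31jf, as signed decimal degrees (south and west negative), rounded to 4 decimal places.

-18.7917, -153.2500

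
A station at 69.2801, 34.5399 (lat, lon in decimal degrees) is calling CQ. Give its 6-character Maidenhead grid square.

KP79gg

Shift to the Maidenhead origin (180°W, 90°S): lon 214.5399, lat 159.2801.
Field: lon ⌊214.5399/20⌋ = 10 → K; lat ⌊159.2801/10⌋ = 15 → P.
Square: lon ⌊14.5399/2⌋ = 7; lat ⌊9.2801/1⌋ = 9.
Subsquare: lon ⌊0.5399/0.0833333⌋ = 6 → g; lat ⌊0.2801/0.0416667⌋ = 6 → g.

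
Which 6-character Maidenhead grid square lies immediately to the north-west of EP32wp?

Longitude subsquare w = 22; −1 → 21 = v.
Latitude subsquare p = 15; +1 → 16 = q.

EP32vq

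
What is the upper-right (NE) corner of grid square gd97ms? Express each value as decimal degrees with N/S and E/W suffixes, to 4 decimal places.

52.2083° S, 40.9167° W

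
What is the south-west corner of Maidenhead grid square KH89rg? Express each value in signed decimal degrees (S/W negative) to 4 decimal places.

-10.7500, 37.4167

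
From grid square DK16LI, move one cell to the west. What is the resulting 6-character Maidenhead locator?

DK16ki

Longitude subsquare l = 11; −1 → 10 = k.
The latitude characters are unchanged.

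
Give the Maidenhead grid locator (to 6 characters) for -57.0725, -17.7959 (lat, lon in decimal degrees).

ID12cw

Shift to the Maidenhead origin (180°W, 90°S): lon 162.2041, lat 32.9275.
Field: lon ⌊162.2041/20⌋ = 8 → I; lat ⌊32.9275/10⌋ = 3 → D.
Square: lon ⌊2.2041/2⌋ = 1; lat ⌊2.9275/1⌋ = 2.
Subsquare: lon ⌊0.2041/0.0833333⌋ = 2 → c; lat ⌊0.9275/0.0416667⌋ = 22 → w.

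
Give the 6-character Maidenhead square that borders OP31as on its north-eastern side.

OP31bt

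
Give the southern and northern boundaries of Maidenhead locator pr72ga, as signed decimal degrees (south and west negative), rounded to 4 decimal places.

82.0000, 82.0417

Field P=15, R=17: +15·20° lon, +17·10° lat → SW at lon 120°, lat 80°.
Square 7, 2: +7·2° lon, +2·1° lat → SW at lon 134°, lat 82°.
Subsquare g=6, a=0: +6·0.0833333° lon, +0·0.0416667° lat → SW at lon 134.5°, lat 82°.
Cell spans 0.0833333° lon × 0.0416667° lat.
south 82.0000, north 82.0417.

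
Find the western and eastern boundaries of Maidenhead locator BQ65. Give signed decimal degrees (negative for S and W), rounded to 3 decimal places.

Field B=1, Q=16: +1·20° lon, +16·10° lat → SW at lon -160°, lat 70°.
Square 6, 5: +6·2° lon, +5·1° lat → SW at lon -148°, lat 75°.
Cell spans 2° lon × 1° lat.
west -148.000, east -146.000.

-148.000, -146.000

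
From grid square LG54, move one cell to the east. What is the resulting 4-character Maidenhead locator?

LG64

Longitude square 5; +1 → 6.
The latitude characters are unchanged.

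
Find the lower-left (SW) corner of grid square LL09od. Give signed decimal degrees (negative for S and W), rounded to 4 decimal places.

29.1250, 41.1667

Field L=11, L=11: +11·20° lon, +11·10° lat → SW at lon 40°, lat 20°.
Square 0, 9: +0·2° lon, +9·1° lat → SW at lon 40°, lat 29°.
Subsquare o=14, d=3: +14·0.0833333° lon, +3·0.0416667° lat → SW at lon 41.1667°, lat 29.125°.
latitude 29.1250, longitude 41.1667.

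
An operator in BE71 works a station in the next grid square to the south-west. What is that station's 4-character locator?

BE60

Longitude square 7; −1 → 6.
Latitude square 1; −1 → 0.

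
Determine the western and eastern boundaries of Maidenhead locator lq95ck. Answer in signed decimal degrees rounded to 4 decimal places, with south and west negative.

58.1667, 58.2500

Field L=11, Q=16: +11·20° lon, +16·10° lat → SW at lon 40°, lat 70°.
Square 9, 5: +9·2° lon, +5·1° lat → SW at lon 58°, lat 75°.
Subsquare c=2, k=10: +2·0.0833333° lon, +10·0.0416667° lat → SW at lon 58.1667°, lat 75.4167°.
Cell spans 0.0833333° lon × 0.0416667° lat.
west 58.1667, east 58.2500.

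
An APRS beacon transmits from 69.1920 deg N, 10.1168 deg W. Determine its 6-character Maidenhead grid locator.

Shift to the Maidenhead origin (180°W, 90°S): lon 169.8832, lat 159.1920.
Field: lon ⌊169.8832/20⌋ = 8 → I; lat ⌊159.1920/10⌋ = 15 → P.
Square: lon ⌊9.8832/2⌋ = 4; lat ⌊9.1920/1⌋ = 9.
Subsquare: lon ⌊1.8832/0.0833333⌋ = 22 → w; lat ⌊0.1920/0.0416667⌋ = 4 → e.

IP49we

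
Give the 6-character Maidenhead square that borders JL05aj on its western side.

IL95xj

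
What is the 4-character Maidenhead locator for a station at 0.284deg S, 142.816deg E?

Shift to the Maidenhead origin (180°W, 90°S): lon 322.82, lat 89.72.
Field: 322.82/20 → 16 → Q, 89.72/10 → 8 → I; chars QI.
Square: 2.82/2 → 1, 9.72/1 → 9; chars 19.

QI19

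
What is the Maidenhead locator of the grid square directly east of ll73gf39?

Longitude extended square 3; +1 → 4.
The latitude characters are unchanged.

LL73gf49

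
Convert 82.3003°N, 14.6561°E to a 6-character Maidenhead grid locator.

JR72hh

Add 180° to longitude and 90° to latitude: 194.6561, 172.3003.
Field (20°×10°, letters A–R): lon ⌊194.6561/20⌋ = 9 → J; lat ⌊172.3003/10⌋ = 17 → R.
Square (2°×1°, digits 0–9): lon ⌊14.6561/2⌋ = 7; lat ⌊2.3003/1⌋ = 2.
Subsquare (5′×2.5′, letters a–x): lon ⌊0.6561/0.0833333⌋ = 7 → h; lat ⌊0.3003/0.0416667⌋ = 7 → h.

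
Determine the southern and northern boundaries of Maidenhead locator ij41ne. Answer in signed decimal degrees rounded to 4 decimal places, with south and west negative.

1.1667, 1.2083

Field I=8, J=9: +8·20° lon, +9·10° lat → SW at lon -20°, lat 0°.
Square 4, 1: +4·2° lon, +1·1° lat → SW at lon -12°, lat 1°.
Subsquare n=13, e=4: +13·0.0833333° lon, +4·0.0416667° lat → SW at lon -10.9167°, lat 1.16667°.
Cell spans 0.0833333° lon × 0.0416667° lat.
south 1.1667, north 1.2083.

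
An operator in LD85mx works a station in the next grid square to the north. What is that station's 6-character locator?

LD86ma

Latitude subsquare x = 23; +1 → 24, wraps to 0 = a, carry into square.
Latitude square 5; +1 → 6.
The longitude characters are unchanged.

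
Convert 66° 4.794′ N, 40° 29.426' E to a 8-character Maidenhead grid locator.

LP06fb89

Shift to the Maidenhead origin (180°W, 90°S): lon 220.49043, lat 156.07990.
Field: 220.49043/20 → 11 → L, 156.07990/10 → 15 → P; chars LP.
Square: 0.49043/2 → 0, 6.07990/1 → 6; chars 06.
Subsquare: 0.49043/0.0833333 → 5 → f, 0.07990/0.0416667 → 1 → b; chars fb.
Extended square: 0.07377/0.00833333 → 8, 0.03823/0.00416667 → 9; chars 89.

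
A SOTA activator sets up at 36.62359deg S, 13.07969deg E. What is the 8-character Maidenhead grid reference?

Offset from 180°W / 90°S: lon 193.07969°, lat 53.37641°.
Field: lon ⌊193.07969/20⌋ = 9 → J; lat ⌊53.37641/10⌋ = 5 → F.
Square: lon ⌊13.07969/2⌋ = 6; lat ⌊3.37641/1⌋ = 3.
Subsquare: lon ⌊1.07969/0.0833333⌋ = 12 → m; lat ⌊0.37641/0.0416667⌋ = 9 → j.
Extended square: lon ⌊0.07969/0.00833333⌋ = 9; lat ⌊0.00141/0.00416667⌋ = 0.

JF63mj90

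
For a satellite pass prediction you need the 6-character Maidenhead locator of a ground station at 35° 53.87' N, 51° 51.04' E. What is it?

Shift to the Maidenhead origin (180°W, 90°S): lon 231.8507, lat 125.8978.
Field (20°×10°, letters A–R): 231.8507/20 → 11 → L, 125.8978/10 → 12 → M; chars LM.
Square (2°×1°, digits 0–9): 11.8507/2 → 5, 5.8978/1 → 5; chars 55.
Subsquare (5′×2.5′, letters a–x): 1.8507/0.0833333 → 22 → w, 0.8978/0.0416667 → 21 → v; chars wv.

LM55wv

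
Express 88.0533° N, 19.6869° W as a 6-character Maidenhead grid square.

IR08db

Add 180° to longitude and 90° to latitude: 160.3131, 178.0533.
Field (20°×10°, letters A–R): lon ⌊160.3131/20⌋ = 8 → I; lat ⌊178.0533/10⌋ = 17 → R.
Square (2°×1°, digits 0–9): lon ⌊0.3131/2⌋ = 0; lat ⌊8.0533/1⌋ = 8.
Subsquare (5′×2.5′, letters a–x): lon ⌊0.3131/0.0833333⌋ = 3 → d; lat ⌊0.0533/0.0416667⌋ = 1 → b.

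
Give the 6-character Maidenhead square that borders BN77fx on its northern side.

Latitude subsquare x = 23; +1 → 24, wraps to 0 = a, carry into square.
Latitude square 7; +1 → 8.
The longitude characters are unchanged.

BN78fa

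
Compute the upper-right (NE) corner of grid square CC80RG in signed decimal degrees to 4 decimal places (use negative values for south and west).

-69.7083, -122.5000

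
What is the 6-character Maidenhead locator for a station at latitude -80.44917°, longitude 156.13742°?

QA89bn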